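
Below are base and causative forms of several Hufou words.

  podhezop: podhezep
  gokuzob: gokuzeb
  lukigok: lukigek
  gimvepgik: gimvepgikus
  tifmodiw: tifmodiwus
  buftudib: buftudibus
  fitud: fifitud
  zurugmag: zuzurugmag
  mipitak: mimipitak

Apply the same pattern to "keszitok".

keszitek

lukigok and gimvepgik both end in -k yet inflect differently (lukigek, gimvepgikus), so the final letter is not what conditions the rule; the last vowel is.
"keszitok" has last vowel 'o'. The stems whose last vowel is 'o' (podhezop → podhezep, gokuzob → gokuzeb, lukigok → lukigek) change the last vowel to 'e'.
The other patterns: stems whose last vowel is 'i' add -us; stems whose last vowel is 'a' or 'u' repeat the first consonant+vowel as a prefix.
So keszitok → keszitek.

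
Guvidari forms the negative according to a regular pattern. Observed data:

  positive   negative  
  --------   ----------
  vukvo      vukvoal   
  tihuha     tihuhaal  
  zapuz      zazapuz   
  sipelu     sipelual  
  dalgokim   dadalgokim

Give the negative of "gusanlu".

sipelu and zapuz both have last vowel 'u' yet inflect differently (sipelual, zazapuz), so the last vowel is not what conditions the rule; whether the stem ends in a vowel or a consonant is.
"gusanlu" ends in a vowel. The stems ending in a vowel (vukvo → vukvoal, sipelu → sipelual, tihuha → tihuhaal) add -al.
The other pattern: stems ending in a consonant repeat the first consonant+vowel as a prefix.
So gusanlu → gusanlual.

gusanlual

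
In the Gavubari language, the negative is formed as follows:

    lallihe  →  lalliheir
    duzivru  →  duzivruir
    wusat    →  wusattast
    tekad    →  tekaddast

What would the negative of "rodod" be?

rododdast

"rodod" ends in a consonant. The stems ending in a consonant (wusat → wusattast, tekad → tekaddast) double the final consonant and add -ast.
So rodod → rododdast.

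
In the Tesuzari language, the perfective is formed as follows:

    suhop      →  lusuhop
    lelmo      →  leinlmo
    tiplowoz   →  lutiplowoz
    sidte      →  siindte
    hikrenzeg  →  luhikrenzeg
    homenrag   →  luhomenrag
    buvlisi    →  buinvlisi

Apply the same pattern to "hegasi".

heingasi

hikrenzeg and sidte both have last vowel 'e' yet inflect differently (luhikrenzeg, siindte), so the last vowel is not what conditions the rule; whether the stem ends in a vowel or a consonant is.
"hegasi" ends in a vowel. The stems ending in a vowel (buvlisi → buinvlisi, sidte → siindte, lelmo → leinlmo) insert -in- after the first vowel.
The other pattern: stems ending in a consonant add the prefix lu-.
So hegasi → heingasi.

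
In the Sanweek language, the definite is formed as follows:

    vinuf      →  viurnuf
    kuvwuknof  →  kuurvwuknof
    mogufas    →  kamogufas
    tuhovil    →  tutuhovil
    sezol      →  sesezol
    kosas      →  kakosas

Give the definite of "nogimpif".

sezol and kuvwuknof both have last vowel 'o' yet inflect differently (sesezol, kuurvwuknof), so the last vowel is not what conditions the rule; the final letter is.
"nogimpif" ends in -f. The stems ending in -f (vinuf → viurnuf, kuvwuknof → kuurvwuknof) insert -ur- after the first vowel.
So nogimpif → nourgimpif.

nourgimpif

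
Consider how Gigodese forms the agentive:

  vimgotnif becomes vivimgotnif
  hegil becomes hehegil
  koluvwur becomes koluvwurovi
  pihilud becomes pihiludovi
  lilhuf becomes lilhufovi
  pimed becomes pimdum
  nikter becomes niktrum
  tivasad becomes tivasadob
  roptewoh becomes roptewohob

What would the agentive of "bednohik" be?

bebednohik

vimgotnif and lilhuf both end in -f yet inflect differently (vivimgotnif, lilhufovi), so the final letter is not what conditions the rule; the last vowel is.
"bednohik" has last vowel 'i'. The stems whose last vowel is 'i' (vimgotnif → vivimgotnif, hegil → hehegil) repeat the first consonant+vowel as a prefix.
So bednohik → bebednohik.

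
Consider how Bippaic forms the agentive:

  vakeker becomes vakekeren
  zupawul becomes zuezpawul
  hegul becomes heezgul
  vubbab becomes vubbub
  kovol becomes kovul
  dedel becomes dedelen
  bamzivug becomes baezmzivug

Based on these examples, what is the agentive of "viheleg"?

vihelegen

zupawul and dedel both end in -l yet inflect differently (zuezpawul, dedelen), so the final letter is not what conditions the rule; the last vowel is.
"viheleg" has last vowel 'e'. The stems whose last vowel is 'e' (vakeker → vakekeren, dedel → dedelen) add -en.
So viheleg → vihelegen.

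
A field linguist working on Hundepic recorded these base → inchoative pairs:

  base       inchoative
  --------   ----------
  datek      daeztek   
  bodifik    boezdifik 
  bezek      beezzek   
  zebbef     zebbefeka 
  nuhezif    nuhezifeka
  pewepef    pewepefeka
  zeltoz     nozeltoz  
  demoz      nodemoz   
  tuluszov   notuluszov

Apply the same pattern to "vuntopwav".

datek and zebbef both have last vowel 'e' yet inflect differently (daeztek, zebbefeka), so the last vowel is not what conditions the rule; the final letter is.
"vuntopwav" ends in -v. The one such stem in the data (tuluszov → notuluszov) adds the prefix no-, so the same rule applies.
The other patterns: stems ending in -k insert -ez- after the first vowel; stems ending in -f add -eka.
So vuntopwav → novuntopwav.

novuntopwav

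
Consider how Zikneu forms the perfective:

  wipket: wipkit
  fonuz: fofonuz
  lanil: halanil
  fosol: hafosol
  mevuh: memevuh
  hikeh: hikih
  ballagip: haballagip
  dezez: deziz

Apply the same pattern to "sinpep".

fonuz and dezez both end in -z yet inflect differently (fofonuz, deziz), so the final letter is not what conditions the rule; the last vowel is.
"sinpep" has last vowel 'e'. The stems whose last vowel is 'e' (dezez → deziz, wipket → wipkit, hikeh → hikih) change the last vowel to 'i'.
The other patterns: stems whose last vowel is 'u' repeat the first consonant+vowel as a prefix; stems whose last vowel is 'i' or 'o' add the prefix ha-.
So sinpep → sinpip.

sinpip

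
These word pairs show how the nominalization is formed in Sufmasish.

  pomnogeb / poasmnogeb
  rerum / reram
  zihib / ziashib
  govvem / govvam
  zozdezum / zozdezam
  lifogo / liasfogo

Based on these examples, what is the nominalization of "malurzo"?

govvem and pomnogeb both have last vowel 'e' yet inflect differently (govvam, poasmnogeb), so the last vowel is not what conditions the rule; the final letter is.
"malurzo" ends in -o. The one such stem in the data (lifogo → liasfogo) inserts -as- after the first vowel (as do zihib, pomnogeb), so the same rule applies.
The other pattern: stems ending in -m change the last vowel to 'a'.
So malurzo → maaslurzo.

maaslurzo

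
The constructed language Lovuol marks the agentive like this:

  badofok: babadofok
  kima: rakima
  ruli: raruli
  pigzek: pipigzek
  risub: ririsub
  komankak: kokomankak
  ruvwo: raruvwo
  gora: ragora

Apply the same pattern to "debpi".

radebpi

komankak and gora both have last vowel 'a' yet inflect differently (kokomankak, ragora), so the last vowel is not what conditions the rule; whether the stem ends in a vowel or a consonant is.
"debpi" ends in a vowel. The stems ending in a vowel (gora → ragora, kima → rakima, ruli → raruli) add the prefix ra-.
So debpi → radebpi.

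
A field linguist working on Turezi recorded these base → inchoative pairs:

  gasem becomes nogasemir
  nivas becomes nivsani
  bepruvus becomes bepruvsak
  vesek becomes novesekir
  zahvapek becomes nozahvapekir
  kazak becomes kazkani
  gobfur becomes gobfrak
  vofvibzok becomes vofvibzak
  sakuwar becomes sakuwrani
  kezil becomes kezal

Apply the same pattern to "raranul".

raranlak

zahvapek and vofvibzok both end in -k yet inflect differently (nozahvapekir, vofvibzak), so the final letter is not what conditions the rule; the last vowel is.
"raranul" has last vowel 'u'. The stems whose last vowel is 'u' (bepruvus → bepruvsak, gobfur → gobfrak) delete the last vowel and add -ak.
So raranul → raranlak.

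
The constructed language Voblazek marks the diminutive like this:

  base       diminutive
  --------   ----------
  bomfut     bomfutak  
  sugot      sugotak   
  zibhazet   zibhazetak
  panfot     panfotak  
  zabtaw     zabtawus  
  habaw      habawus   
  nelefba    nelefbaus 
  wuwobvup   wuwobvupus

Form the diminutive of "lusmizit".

lusmizitak

bomfut and wuwobvup both have last vowel 'u' yet inflect differently (bomfutak, wuwobvupus), so the last vowel is not what conditions the rule; the final letter is.
"lusmizit" ends in -t. The stems ending in -t (bomfut → bomfutak, sugot → sugotak, zibhazet → zibhazetak) add -ak.
So lusmizit → lusmizitak.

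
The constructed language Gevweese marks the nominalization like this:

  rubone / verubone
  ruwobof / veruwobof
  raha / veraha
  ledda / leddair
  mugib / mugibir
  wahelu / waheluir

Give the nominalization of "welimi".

raha and ledda both end in -a yet inflect differently (veraha, leddair), so the final letter is not what conditions the rule; the first letter is.
"welimi" begins with w-. The one such stem in the data (wahelu → waheluir) adds -ir, so the same rule applies.
The other pattern: stems beginning with r- add the prefix ve-.
So welimi → welimiir.

welimiir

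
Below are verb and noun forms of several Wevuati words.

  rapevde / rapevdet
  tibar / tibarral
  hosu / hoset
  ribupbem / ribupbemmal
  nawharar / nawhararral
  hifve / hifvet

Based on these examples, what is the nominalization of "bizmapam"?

bizmapammal

ribupbem and rapevde both have last vowel 'e' yet inflect differently (ribupbemmal, rapevdet), so the last vowel is not what conditions the rule; whether the stem ends in a vowel or a consonant is.
"bizmapam" ends in a consonant. The stems ending in a consonant (nawharar → nawhararral, tibar → tibarral, ribupbem → ribupbemmal) double the final consonant and add -al.
So bizmapam → bizmapammal.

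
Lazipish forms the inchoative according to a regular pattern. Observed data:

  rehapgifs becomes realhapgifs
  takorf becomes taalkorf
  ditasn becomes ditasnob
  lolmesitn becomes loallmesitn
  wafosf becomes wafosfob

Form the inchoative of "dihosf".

ditasn and lolmesitn both end in -n yet inflect differently (ditasnob, loallmesitn), so the final letter is not what conditions the rule; the second-to-last letter is.
"dihosf" has second-to-last letter 's'. The stems whose second-to-last letter is 's' (ditasn → ditasnob, wafosf → wafosfob) add -ob.
So dihosf → dihosfob.

dihosfob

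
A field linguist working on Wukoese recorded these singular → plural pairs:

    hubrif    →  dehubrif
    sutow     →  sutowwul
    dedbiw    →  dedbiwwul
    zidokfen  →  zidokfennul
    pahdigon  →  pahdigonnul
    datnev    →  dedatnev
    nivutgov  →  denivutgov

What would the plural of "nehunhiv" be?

hubrif and dedbiw both have last vowel 'i' yet inflect differently (dehubrif, dedbiwwul), so the last vowel is not what conditions the rule; the final letter is.
"nehunhiv" ends in -v. The stems ending in -v (nivutgov → denivutgov, datnev → dedatnev) add the prefix de-.
The other pattern: stems ending in -n or -w double the final consonant and add -ul.
So nehunhiv → denehunhiv.

denehunhiv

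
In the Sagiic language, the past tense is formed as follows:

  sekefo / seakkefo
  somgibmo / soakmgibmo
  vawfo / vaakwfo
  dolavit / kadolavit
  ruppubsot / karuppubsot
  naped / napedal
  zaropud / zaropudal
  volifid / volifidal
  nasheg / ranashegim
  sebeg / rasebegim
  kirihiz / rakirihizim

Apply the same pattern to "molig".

ramoligim

"molig" ends in -g. The stems ending in -g (nasheg → ranashegim, sebeg → rasebegim) add ra- … -im around the stem.
The other patterns: stems ending in -o insert -ak- after the first vowel; stems ending in -t add the prefix ka-; stems ending in -d add -al.
So molig → ramoligim.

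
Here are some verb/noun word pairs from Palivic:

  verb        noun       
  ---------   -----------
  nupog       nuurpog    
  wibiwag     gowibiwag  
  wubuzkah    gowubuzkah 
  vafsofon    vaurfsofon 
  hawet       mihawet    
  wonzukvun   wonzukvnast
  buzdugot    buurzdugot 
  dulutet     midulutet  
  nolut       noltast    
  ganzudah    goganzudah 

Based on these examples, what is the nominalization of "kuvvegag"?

gokuvvegag

"kuvvegag" has last vowel 'a'. The stems whose last vowel is 'a' (wibiwag → gowibiwag, wubuzkah → gowubuzkah, ganzudah → goganzudah) add the prefix go-.
The other patterns: stems whose last vowel is 'e' add the prefix mi-; stems whose last vowel is 'u' delete the last vowel and add -ast; stems whose last vowel is 'o' insert -ur- after the first vowel.
So kuvvegag → gokuvvegag.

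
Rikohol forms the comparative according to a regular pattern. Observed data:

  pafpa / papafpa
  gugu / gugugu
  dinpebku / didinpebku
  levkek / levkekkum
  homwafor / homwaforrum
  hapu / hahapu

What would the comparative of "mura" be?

homwafor and hapu both begin with h- yet inflect differently (homwaforrum, hahapu), so the first letter is not what conditions the rule; whether the stem ends in a vowel or a consonant is.
"mura" ends in a vowel. The stems ending in a vowel (dinpebku → didinpebku, hapu → hahapu, gugu → gugugu) repeat the first consonant+vowel as a prefix.
So mura → mumura.

mumura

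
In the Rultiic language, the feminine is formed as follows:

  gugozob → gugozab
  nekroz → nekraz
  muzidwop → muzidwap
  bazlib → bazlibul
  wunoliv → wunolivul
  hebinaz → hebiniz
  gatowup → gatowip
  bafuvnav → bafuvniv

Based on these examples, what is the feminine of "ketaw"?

gugozob and bazlib both end in -b yet inflect differently (gugozab, bazlibul), so the final letter is not what conditions the rule; the last vowel is.
"ketaw" has last vowel 'a'. The stems whose last vowel is 'a' (hebinaz → hebiniz, bafuvnav → bafuvniv) change the last vowel to 'i'.
So ketaw → ketiw.

ketiw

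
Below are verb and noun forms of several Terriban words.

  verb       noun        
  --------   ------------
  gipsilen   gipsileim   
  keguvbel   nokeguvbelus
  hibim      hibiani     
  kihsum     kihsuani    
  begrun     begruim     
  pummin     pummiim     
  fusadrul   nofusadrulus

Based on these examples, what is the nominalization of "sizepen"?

sizepeim

pummin and hibim both have last vowel 'i' yet inflect differently (pummiim, hibiani), so the last vowel is not what conditions the rule; the final letter is.
"sizepen" ends in -n. The stems ending in -n (gipsilen → gipsileim, pummin → pummiim, begrun → begruim) drop the final letter and add -im.
So sizepen → sizepeim.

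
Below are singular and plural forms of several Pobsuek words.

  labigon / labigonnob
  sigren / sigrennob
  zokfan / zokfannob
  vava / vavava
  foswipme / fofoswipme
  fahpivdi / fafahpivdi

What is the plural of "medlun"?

zokfan and vava both have last vowel 'a' yet inflect differently (zokfannob, vavava), so the last vowel is not what conditions the rule; whether the stem ends in a vowel or a consonant is.
"medlun" ends in a consonant. The stems ending in a consonant (labigon → labigonnob, sigren → sigrennob, zokfan → zokfannob) double the final consonant and add -ob.
The other pattern: stems ending in a vowel repeat the first consonant+vowel as a prefix.
So medlun → medlunnob.

medlunnob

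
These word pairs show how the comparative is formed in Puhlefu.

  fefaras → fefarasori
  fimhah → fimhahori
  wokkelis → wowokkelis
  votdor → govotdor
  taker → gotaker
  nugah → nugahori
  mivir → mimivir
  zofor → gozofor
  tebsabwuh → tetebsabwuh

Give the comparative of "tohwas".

tohwasori

fimhah and tebsabwuh both end in -h yet inflect differently (fimhahori, tetebsabwuh), so the final letter is not what conditions the rule; the last vowel is.
"tohwas" has last vowel 'a'. The stems whose last vowel is 'a' (fimhah → fimhahori, fefaras → fefarasori, nugah → nugahori) add -ori.
So tohwas → tohwasori.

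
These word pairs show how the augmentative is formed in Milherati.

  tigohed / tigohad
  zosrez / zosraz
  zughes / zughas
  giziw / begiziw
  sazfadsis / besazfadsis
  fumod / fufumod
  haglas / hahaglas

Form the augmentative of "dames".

damas

zughes and sazfadsis both end in -s yet inflect differently (zughas, besazfadsis), so the final letter is not what conditions the rule; the last vowel is.
"dames" has last vowel 'e'. The stems whose last vowel is 'e' (tigohed → tigohad, zosrez → zosraz, zughes → zughas) change the last vowel to 'a'.
So dames → damas.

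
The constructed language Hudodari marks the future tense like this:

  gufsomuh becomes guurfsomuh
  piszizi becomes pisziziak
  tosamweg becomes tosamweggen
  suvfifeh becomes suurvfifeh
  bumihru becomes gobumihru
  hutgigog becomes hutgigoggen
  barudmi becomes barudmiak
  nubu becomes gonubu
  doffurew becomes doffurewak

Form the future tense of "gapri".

"gapri" ends in -i. The stems ending in -i (piszizi → pisziziak, barudmi → barudmiak) add -ak.
So gapri → gapriak.

gapriak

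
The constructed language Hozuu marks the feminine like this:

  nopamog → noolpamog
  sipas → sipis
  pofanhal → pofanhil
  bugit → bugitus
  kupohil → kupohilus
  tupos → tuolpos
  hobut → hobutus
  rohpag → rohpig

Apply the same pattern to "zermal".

zermil

"zermal" has last vowel 'a'. The stems whose last vowel is 'a' (rohpag → rohpig, pofanhal → pofanhil, sipas → sipis) change the last vowel to 'i'.
The other patterns: stems whose last vowel is 'o' insert -ol- after the first vowel; stems whose last vowel is 'i' or 'u' add -us.
So zermal → zermil.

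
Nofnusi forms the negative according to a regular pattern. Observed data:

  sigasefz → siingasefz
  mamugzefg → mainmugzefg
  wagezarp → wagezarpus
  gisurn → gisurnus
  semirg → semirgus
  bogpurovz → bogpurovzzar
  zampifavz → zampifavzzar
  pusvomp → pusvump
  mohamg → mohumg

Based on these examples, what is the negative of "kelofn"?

mamugzefg and semirg both end in -g yet inflect differently (mainmugzefg, semirgus), so the final letter is not what conditions the rule; the second-to-last letter is.
"kelofn" has second-to-last letter 'f'. The stems whose second-to-last letter is 'f' (sigasefz → siingasefz, mamugzefg → mainmugzefg) insert -in- after the first vowel.
So kelofn → keinlofn.

keinlofn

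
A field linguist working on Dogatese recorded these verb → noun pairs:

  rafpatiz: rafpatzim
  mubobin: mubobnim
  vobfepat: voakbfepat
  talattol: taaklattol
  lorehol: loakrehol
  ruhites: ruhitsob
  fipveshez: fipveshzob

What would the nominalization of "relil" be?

rellim

rafpatiz and fipveshez both end in -z yet inflect differently (rafpatzim, fipveshzob), so the final letter is not what conditions the rule; the last vowel is.
"relil" has last vowel 'i'. The stems whose last vowel is 'i' (mubobin → mubobnim, rafpatiz → rafpatzim) delete the last vowel and add -im.
So relil → rellim.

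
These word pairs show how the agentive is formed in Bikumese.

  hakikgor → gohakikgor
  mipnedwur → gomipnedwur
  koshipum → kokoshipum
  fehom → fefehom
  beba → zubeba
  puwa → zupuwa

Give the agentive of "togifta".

zutogifta

mipnedwur and koshipum both have last vowel 'u' yet inflect differently (gomipnedwur, kokoshipum), so the last vowel is not what conditions the rule; the final letter is.
"togifta" ends in -a. The stems ending in -a (beba → zubeba, puwa → zupuwa) add the prefix zu-.
The other patterns: stems ending in -r add the prefix go-; stems ending in -m repeat the first consonant+vowel as a prefix.
So togifta → zutogifta.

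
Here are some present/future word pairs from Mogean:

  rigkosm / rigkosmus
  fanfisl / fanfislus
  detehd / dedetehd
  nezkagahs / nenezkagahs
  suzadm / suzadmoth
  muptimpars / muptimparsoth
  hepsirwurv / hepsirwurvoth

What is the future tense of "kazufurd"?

kazufurdoth

rigkosm and suzadm both end in -m yet inflect differently (rigkosmus, suzadmoth), so the final letter is not what conditions the rule; the second-to-last letter is.
"kazufurd" has second-to-last letter 'r'. The stems whose second-to-last letter is 'r' (muptimpars → muptimparsoth, hepsirwurv → hepsirwurvoth) add -oth.
The other patterns: stems whose second-to-last letter is 's' add -us; stems whose second-to-last letter is 'h' repeat the first consonant+vowel as a prefix.
So kazufurd → kazufurdoth.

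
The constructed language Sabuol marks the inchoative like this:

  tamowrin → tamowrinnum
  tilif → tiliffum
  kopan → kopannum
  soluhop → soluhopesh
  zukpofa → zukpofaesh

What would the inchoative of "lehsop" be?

kopan and zukpofa both have last vowel 'a' yet inflect differently (kopannum, zukpofaesh), so the last vowel is not what conditions the rule; the final letter is.
"lehsop" ends in -p. The one such stem in the data (soluhop → soluhopesh) adds -esh, so the same rule applies.
The other pattern: stems ending in -f or -n double the final consonant and add -um.
So lehsop → lehsopesh.

lehsopesh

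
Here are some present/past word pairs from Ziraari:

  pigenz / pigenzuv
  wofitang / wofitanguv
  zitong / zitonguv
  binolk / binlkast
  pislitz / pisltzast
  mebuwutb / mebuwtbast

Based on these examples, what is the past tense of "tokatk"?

toktkast

pigenz and pislitz both end in -z yet inflect differently (pigenzuv, pisltzast), so the final letter is not what conditions the rule; the second-to-last letter is.
"tokatk" has second-to-last letter 't'. The stems whose second-to-last letter is 't' (pislitz → pisltzast, mebuwutb → mebuwtbast) delete the last vowel and add -ast.
So tokatk → toktkast.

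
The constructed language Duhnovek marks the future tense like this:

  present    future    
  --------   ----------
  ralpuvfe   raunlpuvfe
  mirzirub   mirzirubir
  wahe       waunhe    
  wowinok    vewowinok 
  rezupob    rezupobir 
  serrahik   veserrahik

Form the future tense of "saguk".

rezupob and wowinok both have last vowel 'o' yet inflect differently (rezupobir, vewowinok), so the last vowel is not what conditions the rule; the final letter is.
"saguk" ends in -k. The stems ending in -k (wowinok → vewowinok, serrahik → veserrahik) add the prefix ve-.
The other patterns: stems ending in -b add -ir; stems ending in -e insert -un- after the first vowel.
So saguk → vesaguk.

vesaguk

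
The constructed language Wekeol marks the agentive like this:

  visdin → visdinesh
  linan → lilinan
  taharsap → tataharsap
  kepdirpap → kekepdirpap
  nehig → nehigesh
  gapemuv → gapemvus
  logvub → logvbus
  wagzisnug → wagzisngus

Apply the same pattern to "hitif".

"hitif" has last vowel 'i'. The stems whose last vowel is 'i' (nehig → nehigesh, visdin → visdinesh) add -esh.
The other patterns: stems whose last vowel is 'u' delete the last vowel and add -us; stems whose last vowel is 'a' repeat the first consonant+vowel as a prefix.
So hitif → hitifesh.

hitifesh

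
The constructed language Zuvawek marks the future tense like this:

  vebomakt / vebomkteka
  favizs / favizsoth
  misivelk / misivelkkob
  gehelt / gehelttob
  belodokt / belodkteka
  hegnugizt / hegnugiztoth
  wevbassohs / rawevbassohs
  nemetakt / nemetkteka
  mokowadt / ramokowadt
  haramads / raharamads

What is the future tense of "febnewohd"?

gehelt and hegnugizt both end in -t yet inflect differently (gehelttob, hegnugiztoth), so the final letter is not what conditions the rule; the second-to-last letter is.
"febnewohd" has second-to-last letter 'h'. The one such stem in the data (wevbassohs → rawevbassohs) adds the prefix ra-, so the same rule applies.
The other patterns: stems whose second-to-last letter is 'l' double the final consonant and add -ob; stems whose second-to-last letter is 'z' add -oth; stems whose second-to-last letter is 'k' delete the last vowel and add -eka.
So febnewohd → rafebnewohd.

rafebnewohd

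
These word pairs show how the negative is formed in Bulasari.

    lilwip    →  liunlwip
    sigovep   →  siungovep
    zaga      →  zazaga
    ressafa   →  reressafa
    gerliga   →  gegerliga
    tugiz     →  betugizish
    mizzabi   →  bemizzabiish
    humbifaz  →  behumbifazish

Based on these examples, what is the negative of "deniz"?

lilwip and tugiz both have last vowel 'i' yet inflect differently (liunlwip, betugizish), so the last vowel is not what conditions the rule; the final letter is.
"deniz" ends in -z. The stems ending in -z (tugiz → betugizish, humbifaz → behumbifazish) add be- … -ish around the stem.
The other patterns: stems ending in -p insert -un- after the first vowel; stems ending in -a repeat the first consonant+vowel as a prefix.
So deniz → bedenizish.

bedenizish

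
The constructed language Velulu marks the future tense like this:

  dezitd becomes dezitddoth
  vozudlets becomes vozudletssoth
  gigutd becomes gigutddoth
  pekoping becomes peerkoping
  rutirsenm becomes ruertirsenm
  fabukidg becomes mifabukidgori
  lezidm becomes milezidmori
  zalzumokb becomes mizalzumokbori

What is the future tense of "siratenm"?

sierratenm

pekoping and fabukidg both end in -g yet inflect differently (peerkoping, mifabukidgori), so the final letter is not what conditions the rule; the second-to-last letter is.
"siratenm" has second-to-last letter 'n'. The stems whose second-to-last letter is 'n' (pekoping → peerkoping, rutirsenm → ruertirsenm) insert -er- after the first vowel.
So siratenm → sierratenm.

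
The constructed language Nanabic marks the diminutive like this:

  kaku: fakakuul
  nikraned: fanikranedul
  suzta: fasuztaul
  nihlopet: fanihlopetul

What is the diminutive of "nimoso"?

fanimosoul

Every pair shown (kaku → fakakuul, nikraned → fanikranedul, suzta → fasuztaul, …) follows the same rule: add fa- … -ul around the stem.
So nimoso → fanimosoul.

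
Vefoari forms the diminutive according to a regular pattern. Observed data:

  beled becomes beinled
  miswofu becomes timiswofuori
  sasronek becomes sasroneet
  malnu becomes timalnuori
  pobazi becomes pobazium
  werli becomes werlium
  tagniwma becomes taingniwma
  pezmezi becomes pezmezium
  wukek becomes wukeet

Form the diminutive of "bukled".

"bukled" ends in -d. The one such stem in the data (beled → beinled) inserts -in- after the first vowel (as does tagniwma), so the same rule applies.
The other patterns: stems ending in -u add ti- … -ori around the stem; stems ending in -k drop the final letter and add -et; stems ending in -i add -um.
So bukled → buinkled.

buinkled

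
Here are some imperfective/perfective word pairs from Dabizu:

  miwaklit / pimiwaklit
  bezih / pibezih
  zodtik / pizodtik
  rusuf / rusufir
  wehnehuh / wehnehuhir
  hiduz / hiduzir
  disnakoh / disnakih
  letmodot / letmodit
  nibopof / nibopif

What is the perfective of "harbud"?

"harbud" has last vowel 'u'. The stems whose last vowel is 'u' (rusuf → rusufir, wehnehuh → wehnehuhir, hiduz → hiduzir) add -ir.
The other patterns: stems whose last vowel is 'i' add the prefix pi-; stems whose last vowel is 'o' change the last vowel to 'i'.
So harbud → harbudir.

harbudir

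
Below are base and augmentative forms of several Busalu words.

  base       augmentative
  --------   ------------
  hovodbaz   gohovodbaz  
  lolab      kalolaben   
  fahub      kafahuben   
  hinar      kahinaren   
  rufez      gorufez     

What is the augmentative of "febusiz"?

gofebusiz

"febusiz" ends in -z. The stems ending in -z (hovodbaz → gohovodbaz, rufez → gorufez) add the prefix go-.
So febusiz → gofebusiz.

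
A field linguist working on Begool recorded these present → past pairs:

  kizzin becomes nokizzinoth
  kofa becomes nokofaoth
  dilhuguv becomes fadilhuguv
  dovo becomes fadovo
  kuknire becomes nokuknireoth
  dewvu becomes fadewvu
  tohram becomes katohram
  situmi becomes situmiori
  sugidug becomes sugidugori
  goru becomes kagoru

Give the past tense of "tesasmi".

"tesasmi" begins with t-. The one such stem in the data (tohram → katohram) adds the prefix ka-, so the same rule applies.
The other patterns: stems beginning with k- add no- … -oth around the stem; stems beginning with s- add -ori; stems beginning with d- add the prefix fa-.
So tesasmi → katesasmi.

katesasmi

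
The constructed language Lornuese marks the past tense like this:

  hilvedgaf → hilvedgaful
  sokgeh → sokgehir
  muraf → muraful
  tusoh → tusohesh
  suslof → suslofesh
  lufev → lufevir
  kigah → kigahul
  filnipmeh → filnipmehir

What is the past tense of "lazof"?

sokgeh and tusoh both end in -h yet inflect differently (sokgehir, tusohesh), so the final letter is not what conditions the rule; the last vowel is.
"lazof" has last vowel 'o'. The stems whose last vowel is 'o' (tusoh → tusohesh, suslof → suslofesh) add -esh.
The other patterns: stems whose last vowel is 'e' add -ir; stems whose last vowel is 'a' add -ul.
So lazof → lazofesh.

lazofesh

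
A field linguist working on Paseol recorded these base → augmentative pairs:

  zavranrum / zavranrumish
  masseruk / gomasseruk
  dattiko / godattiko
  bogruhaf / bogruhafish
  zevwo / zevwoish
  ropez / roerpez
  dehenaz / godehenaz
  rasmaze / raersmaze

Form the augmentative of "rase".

raerse

"rase" begins with r-. The stems beginning with r- (rasmaze → raersmaze, ropez → roerpez) insert -er- after the first vowel.
The other patterns: stems beginning with b- or z- add -ish; stems beginning with d- or m- add the prefix go-.
So rase → raerse.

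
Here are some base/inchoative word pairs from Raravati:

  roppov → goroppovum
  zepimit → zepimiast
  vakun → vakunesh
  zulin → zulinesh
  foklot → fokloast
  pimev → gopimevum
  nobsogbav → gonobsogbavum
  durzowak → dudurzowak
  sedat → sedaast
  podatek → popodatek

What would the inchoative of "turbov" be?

goturbovum

roppov and foklot both have last vowel 'o' yet inflect differently (goroppovum, fokloast), so the last vowel is not what conditions the rule; the final letter is.
"turbov" ends in -v. The stems ending in -v (roppov → goroppovum, nobsogbav → gonobsogbavum, pimev → gopimevum) add go- … -um around the stem.
The other patterns: stems ending in -t drop the final letter and add -ast; stems ending in -n add -esh; stems ending in -k repeat the first consonant+vowel as a prefix.
So turbov → goturbovum.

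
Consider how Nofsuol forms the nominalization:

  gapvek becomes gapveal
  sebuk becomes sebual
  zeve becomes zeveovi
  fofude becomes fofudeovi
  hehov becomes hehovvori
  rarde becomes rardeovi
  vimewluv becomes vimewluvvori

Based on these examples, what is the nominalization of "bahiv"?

bahivvori

gapvek and rarde both have last vowel 'e' yet inflect differently (gapveal, rardeovi), so the last vowel is not what conditions the rule; the final letter is.
"bahiv" ends in -v. The stems ending in -v (hehov → hehovvori, vimewluv → vimewluvvori) double the final consonant and add -ori.
The other patterns: stems ending in -k drop the final letter and add -al; stems ending in -e add -ovi.
So bahiv → bahivvori.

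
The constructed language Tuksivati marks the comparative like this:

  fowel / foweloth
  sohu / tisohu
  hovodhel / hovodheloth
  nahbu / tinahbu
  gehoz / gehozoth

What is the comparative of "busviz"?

gehoz and nahbu both have 2 vowels yet inflect differently (gehozoth, tinahbu), so the number of vowels is not what conditions the rule; whether the stem ends in a vowel or a consonant is.
"busviz" ends in a consonant. The stems ending in a consonant (gehoz → gehozoth, hovodhel → hovodheloth, fowel → foweloth) add -oth.
So busviz → busvizoth.

busvizoth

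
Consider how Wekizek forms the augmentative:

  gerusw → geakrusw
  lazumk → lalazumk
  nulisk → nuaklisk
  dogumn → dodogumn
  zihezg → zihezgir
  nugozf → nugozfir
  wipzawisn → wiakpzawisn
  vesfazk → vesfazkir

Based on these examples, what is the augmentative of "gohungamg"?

"gohungamg" has second-to-last letter 'm'. The stems whose second-to-last letter is 'm' (dogumn → dodogumn, lazumk → lalazumk) repeat the first consonant+vowel as a prefix.
So gohungamg → gogohungamg.

gogohungamg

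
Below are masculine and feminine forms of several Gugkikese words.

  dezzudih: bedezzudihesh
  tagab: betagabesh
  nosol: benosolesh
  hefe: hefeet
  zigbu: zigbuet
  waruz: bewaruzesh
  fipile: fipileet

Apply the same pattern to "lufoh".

belufohesh

waruz and zigbu both have last vowel 'u' yet inflect differently (bewaruzesh, zigbuet), so the last vowel is not what conditions the rule; whether the stem ends in a vowel or a consonant is.
"lufoh" ends in a consonant. The stems ending in a consonant (nosol → benosolesh, dezzudih → bedezzudihesh, waruz → bewaruzesh) add be- … -esh around the stem.
The other pattern: stems ending in a vowel add -et.
So lufoh → belufohesh.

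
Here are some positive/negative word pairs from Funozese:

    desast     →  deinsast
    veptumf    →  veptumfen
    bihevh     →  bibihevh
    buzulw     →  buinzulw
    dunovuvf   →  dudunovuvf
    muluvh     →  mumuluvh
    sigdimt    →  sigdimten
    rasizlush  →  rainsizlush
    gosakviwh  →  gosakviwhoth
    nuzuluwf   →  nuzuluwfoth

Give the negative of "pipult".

"pipult" has second-to-last letter 'l'. The one such stem in the data (buzulw → buinzulw) inserts -in- after the first vowel (as do rasizlush, desast), so the same rule applies.
The other patterns: stems whose second-to-last letter is 'm' add -en; stems whose second-to-last letter is 'w' add -oth; stems whose second-to-last letter is 'v' repeat the first consonant+vowel as a prefix.
So pipult → piinpult.

piinpult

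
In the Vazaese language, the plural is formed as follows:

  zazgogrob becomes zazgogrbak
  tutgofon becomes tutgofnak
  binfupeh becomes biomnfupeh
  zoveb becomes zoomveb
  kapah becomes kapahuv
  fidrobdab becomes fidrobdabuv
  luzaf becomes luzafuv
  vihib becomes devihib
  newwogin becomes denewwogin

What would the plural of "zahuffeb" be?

zaomhuffeb

zazgogrob and zoveb both end in -b yet inflect differently (zazgogrbak, zoomveb), so the final letter is not what conditions the rule; the last vowel is.
"zahuffeb" has last vowel 'e'. The stems whose last vowel is 'e' (binfupeh → biomnfupeh, zoveb → zoomveb) insert -om- after the first vowel.
So zahuffeb → zaomhuffeb.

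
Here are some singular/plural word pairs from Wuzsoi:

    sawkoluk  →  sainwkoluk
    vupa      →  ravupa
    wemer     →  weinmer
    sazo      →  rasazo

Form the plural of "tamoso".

ratamoso

sazo and sawkoluk both begin with s- yet inflect differently (rasazo, sainwkoluk), so the first letter is not what conditions the rule; whether the stem ends in a vowel or a consonant is.
"tamoso" ends in a vowel. The stems ending in a vowel (sazo → rasazo, vupa → ravupa) add the prefix ra-.
So tamoso → ratamoso.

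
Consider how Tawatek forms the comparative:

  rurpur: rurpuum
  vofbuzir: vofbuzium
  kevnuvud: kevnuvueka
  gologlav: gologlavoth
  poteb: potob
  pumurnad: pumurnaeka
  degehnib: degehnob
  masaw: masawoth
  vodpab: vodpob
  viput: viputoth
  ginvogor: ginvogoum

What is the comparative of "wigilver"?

wigilveum

kevnuvud and rurpur both have last vowel 'u' yet inflect differently (kevnuvueka, rurpuum), so the last vowel is not what conditions the rule; the final letter is.
"wigilver" ends in -r. The stems ending in -r (ginvogor → ginvogoum, rurpur → rurpuum, vofbuzir → vofbuzium) drop the final letter and add -um.
The other patterns: stems ending in -d drop the final letter and add -eka; stems ending in -b change the last vowel to 'o'; stems ending in -t, -v or -w add -oth.
So wigilver → wigilveum.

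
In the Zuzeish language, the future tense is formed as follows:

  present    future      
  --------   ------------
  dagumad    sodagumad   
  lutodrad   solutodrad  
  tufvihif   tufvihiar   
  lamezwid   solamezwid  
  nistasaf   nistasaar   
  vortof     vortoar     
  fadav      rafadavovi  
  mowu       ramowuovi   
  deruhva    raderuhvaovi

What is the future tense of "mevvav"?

nistasaf and lutodrad both have last vowel 'a' yet inflect differently (nistasaar, solutodrad), so the last vowel is not what conditions the rule; the final letter is.
"mevvav" ends in -v. The one such stem in the data (fadav → rafadavovi) adds ra- … -ovi around the stem, so the same rule applies.
The other patterns: stems ending in -f drop the final letter and add -ar; stems ending in -d add the prefix so-.
So mevvav → ramevvavovi.

ramevvavovi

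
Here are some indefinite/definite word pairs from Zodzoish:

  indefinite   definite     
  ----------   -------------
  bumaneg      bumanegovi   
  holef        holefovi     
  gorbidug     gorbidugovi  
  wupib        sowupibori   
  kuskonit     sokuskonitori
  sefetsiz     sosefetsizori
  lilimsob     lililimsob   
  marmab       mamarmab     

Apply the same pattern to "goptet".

wupib and lilimsob both end in -b yet inflect differently (sowupibori, lililimsob), so the final letter is not what conditions the rule; the last vowel is.
"goptet" has last vowel 'e'. The stems whose last vowel is 'e' (bumaneg → bumanegovi, holef → holefovi) add -ovi.
The other patterns: stems whose last vowel is 'i' add so- … -ori around the stem; stems whose last vowel is 'a' or 'o' repeat the first consonant+vowel as a prefix.
So goptet → goptetovi.

goptetovi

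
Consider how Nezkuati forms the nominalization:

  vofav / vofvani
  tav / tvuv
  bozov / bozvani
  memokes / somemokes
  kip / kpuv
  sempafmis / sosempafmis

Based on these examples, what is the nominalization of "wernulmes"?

sowernulmes

tav and bozov both end in -v yet inflect differently (tvuv, bozvani), so the final letter is not what conditions the rule; the number of vowels is.
"wernulmes" has 3 vowels. The stems with 3 vowels (memokes → somemokes, sempafmis → sosempafmis) add the prefix so-.
The other patterns: stems with 1 vowel delete the last vowel and add -uv; stems with 2 vowels delete the last vowel and add -ani.
So wernulmes → sowernulmes.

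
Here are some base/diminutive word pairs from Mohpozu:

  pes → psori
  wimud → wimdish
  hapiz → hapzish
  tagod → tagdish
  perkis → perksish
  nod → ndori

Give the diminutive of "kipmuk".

pes and perkis both end in -s yet inflect differently (psori, perksish), so the final letter is not what conditions the rule; the number of vowels is.
"kipmuk" has 2 vowels. The stems with 2 vowels (perkis → perksish, tagod → tagdish, hapiz → hapzish) delete the last vowel and add -ish.
So kipmuk → kipmkish.

kipmkish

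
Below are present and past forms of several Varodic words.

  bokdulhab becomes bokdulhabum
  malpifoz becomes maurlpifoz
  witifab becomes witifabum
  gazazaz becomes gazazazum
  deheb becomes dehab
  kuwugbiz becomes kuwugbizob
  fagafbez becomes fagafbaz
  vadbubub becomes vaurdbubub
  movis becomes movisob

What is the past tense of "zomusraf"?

zomusrafum

malpifoz and kuwugbiz both end in -z yet inflect differently (maurlpifoz, kuwugbizob), so the final letter is not what conditions the rule; the last vowel is.
"zomusraf" has last vowel 'a'. The stems whose last vowel is 'a' (gazazaz → gazazazum, witifab → witifabum, bokdulhab → bokdulhabum) add -um.
So zomusraf → zomusrafum.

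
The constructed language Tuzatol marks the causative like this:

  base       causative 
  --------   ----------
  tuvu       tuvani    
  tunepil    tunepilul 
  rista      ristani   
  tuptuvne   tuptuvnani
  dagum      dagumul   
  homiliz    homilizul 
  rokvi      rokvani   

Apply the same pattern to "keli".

"keli" ends in a vowel. The stems ending in a vowel (tuvu → tuvani, tuptuvne → tuptuvnani, rokvi → rokvani) drop the final letter and add -ani.
So keli → kelani.

kelani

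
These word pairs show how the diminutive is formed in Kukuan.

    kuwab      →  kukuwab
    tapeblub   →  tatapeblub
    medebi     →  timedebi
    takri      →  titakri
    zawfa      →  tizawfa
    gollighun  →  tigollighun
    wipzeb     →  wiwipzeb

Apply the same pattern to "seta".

tiseta

kuwab and zawfa both have last vowel 'a' yet inflect differently (kukuwab, tizawfa), so the last vowel is not what conditions the rule; the final letter is.
"seta" ends in -a. The one such stem in the data (zawfa → tizawfa) adds the prefix ti-, so the same rule applies.
So seta → tiseta.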